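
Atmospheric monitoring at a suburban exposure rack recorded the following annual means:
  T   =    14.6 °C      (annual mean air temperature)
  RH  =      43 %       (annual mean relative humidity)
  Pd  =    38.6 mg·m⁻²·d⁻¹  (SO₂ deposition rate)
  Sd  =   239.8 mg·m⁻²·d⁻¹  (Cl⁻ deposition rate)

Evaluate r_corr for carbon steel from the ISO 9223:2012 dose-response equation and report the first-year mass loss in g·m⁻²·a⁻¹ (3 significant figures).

carbon steel: T>10 °C ⇒ hinge -0.054·(14.6−10) = -0.2484
  Pd branch = 1.77·Pd^0.52·e^(0.02·RH+f) = 21.81 μm/a
  Cl⁻ term: 0.102·239.8^0.62·exp(0.033·43+0.04·14.6) = 22.59
  sum: 21.81 + 22.59 → r_corr = 44.4 μm/a
Convert to mass loss: 44.4 μm/a × 7.85 g/cm³ = 348.6 g·m⁻²·a⁻¹

r_corr = 349 g·m⁻²·a⁻¹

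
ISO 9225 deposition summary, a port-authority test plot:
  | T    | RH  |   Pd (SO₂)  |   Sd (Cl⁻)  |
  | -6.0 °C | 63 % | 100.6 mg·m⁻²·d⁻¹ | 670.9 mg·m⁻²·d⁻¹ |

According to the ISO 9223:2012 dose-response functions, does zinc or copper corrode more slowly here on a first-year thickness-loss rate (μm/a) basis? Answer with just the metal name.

zinc: f(T) = +0.038·(T−10) [T≤10 °C] = -0.6080
  Pd branch = 0.0129·Pd^0.44·e^(0.046·RH+f) = 0.9689 μm/a
  Cl⁻ term: 0.0175·670.9^0.57·exp(0.008·63+0.085·-6.0) = 0.7106
  sum: 0.9689 + 0.7106 → r_corr = 1.679 μm/a
copper: f(T) = +0.126·(T−10) [T≤10 °C] = -2.0160
  Pd branch = 0.0053·Pd^0.26·e^(0.059·RH+f) = 0.09631 μm/a
  Sd branch = 0.01025·Sd^0.27·e^(0.036·RH+0.049·T) = 0.4278 μm/a
  r_corr = 0.09631 + 0.4278 = 0.5241 μm/a
Ordering by μm/a: zinc (1.68) > copper (0.524)

copper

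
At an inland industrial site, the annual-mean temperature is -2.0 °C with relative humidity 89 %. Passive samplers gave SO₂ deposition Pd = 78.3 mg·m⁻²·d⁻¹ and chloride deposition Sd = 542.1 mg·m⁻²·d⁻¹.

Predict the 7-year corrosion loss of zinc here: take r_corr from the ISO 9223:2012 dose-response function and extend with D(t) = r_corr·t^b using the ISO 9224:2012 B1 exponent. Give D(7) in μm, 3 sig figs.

zinc: f(T) = +0.038·(T−10) [T≤10 °C] = -0.4560
  SO₂ term: 0.0129·78.3^0.44·exp(0.046·89-0.4560) = 3.34
  Cl⁻ term: 0.0175·542.1^0.57·exp(0.008·89+0.085·-2.0) = 1.089
  sum: 3.34 + 1.089 → r_corr = 4.429 μm/a
Long-term exponent b (ISO 9224 Table 2, B1) = 0.813
  D(7) = 4.429 × 7^0.813 = 4.429 × 4.865 = 21.55 μm

D(7) = 21.5 μm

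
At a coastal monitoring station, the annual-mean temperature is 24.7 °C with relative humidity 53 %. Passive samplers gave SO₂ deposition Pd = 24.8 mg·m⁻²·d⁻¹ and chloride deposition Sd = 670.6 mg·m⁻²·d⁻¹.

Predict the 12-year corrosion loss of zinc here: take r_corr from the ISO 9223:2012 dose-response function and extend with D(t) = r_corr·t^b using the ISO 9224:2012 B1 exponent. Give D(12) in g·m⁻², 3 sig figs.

D(12) = 491 g·m⁻²

zinc: f(T) = -0.071·(T−10) [T>10 °C] = -1.0437
  Pd branch = 0.0129·Pd^0.44·e^(0.046·RH+f) = 0.2136 μm/a
  Sd branch = 0.0175·Sd^0.57·e^(0.008·RH+0.085·T) = 8.914 μm/a
  sum: 0.2136 + 8.914 → r_corr = 9.127 μm/a
ISO 9224: D(t) = r_corr · t^b with b = 0.813 (zinc, B1)
  D(12) = 9.127 × 12^0.813 = 9.127 × 7.54 = 68.82 μm
  Mass loss = 68.82 μm × 7.14 g/cm³ = 491.4 g·m⁻²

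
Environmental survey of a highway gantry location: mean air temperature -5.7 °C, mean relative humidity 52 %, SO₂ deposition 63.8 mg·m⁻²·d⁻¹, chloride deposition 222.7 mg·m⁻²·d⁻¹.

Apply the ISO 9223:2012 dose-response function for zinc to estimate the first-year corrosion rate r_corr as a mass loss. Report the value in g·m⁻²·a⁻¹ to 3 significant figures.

zinc: temperature factor f = +0.038·(-15.7) = -0.5966
  sulphur-dioxide contribution → 0.4836 μm/a
  chloride contribution → 0.356 μm/a
  ⇒ r_corr(zinc) = 0.8396 μm/a
Convert to mass loss: 0.8396 μm/a × 7.14 g/cm³ = 5.995 g·m⁻²·a⁻¹

r_corr = 5.99 g·m⁻²·a⁻¹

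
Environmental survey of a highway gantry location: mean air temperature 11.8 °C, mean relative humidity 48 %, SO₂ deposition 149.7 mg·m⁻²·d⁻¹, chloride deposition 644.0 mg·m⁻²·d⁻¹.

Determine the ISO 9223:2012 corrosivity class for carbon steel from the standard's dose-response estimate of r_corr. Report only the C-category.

carbon steel: T>10 °C ⇒ hinge -0.054·(11.8−10) = -0.0972
  sulphur-dioxide contribution → 56.73 μm/a
  chloride contribution → 43.96 μm/a
  ⇒ r_corr(carbon steel) = 100.7 μm/a
ISO 9223 Table 2 (carbon steel): 80 < 101 ≤ 200 μm/a ⇒ C5

C5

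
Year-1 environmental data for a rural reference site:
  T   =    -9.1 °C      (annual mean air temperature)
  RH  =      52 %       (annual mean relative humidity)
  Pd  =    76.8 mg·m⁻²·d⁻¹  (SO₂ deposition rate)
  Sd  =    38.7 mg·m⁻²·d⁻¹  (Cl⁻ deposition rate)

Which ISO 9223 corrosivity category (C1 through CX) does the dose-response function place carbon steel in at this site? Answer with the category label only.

C2

carbon steel: f(T) = +0.150·(T−10) [T≤10 °C] = -2.8650
  sulphur-dioxide contribution → 2.728 μm/a
  chloride contribution → 3.803 μm/a
  total first-year rate 6.531 μm/a
ISO 9223 Table 2 (carbon steel): 1.3 < 6.53 ≤ 25 μm/a ⇒ C2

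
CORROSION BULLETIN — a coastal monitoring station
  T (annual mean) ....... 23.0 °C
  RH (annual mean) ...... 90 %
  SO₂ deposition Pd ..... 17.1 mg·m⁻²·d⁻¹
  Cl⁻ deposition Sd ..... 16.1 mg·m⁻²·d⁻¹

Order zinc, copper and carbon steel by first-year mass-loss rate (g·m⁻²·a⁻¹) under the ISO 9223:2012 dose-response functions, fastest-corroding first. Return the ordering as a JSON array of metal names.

zinc: T>10 °C ⇒ hinge -0.071·(23.0−10) = -0.9230
  SO₂ term: 0.0129·17.1^0.44·exp(0.046·90-0.9230) = 1.123
  Sd branch = 0.0175·Sd^0.57·e^(0.008·RH+0.085·T) = 1.238 μm/a
  r_corr = 1.123 + 1.238 = 2.36 μm/a
  mass loss = 2.36 μm/a × 7.14 g/cm³ = 16.85 g·m⁻²·a⁻¹
copper: f(T) = -0.080·(T−10) [T>10 °C] = -1.0400
  SO₂ term: 0.0053·17.1^0.26·exp(0.059·90-1.0400) = 0.793
  Cl⁻ term: 0.01025·16.1^0.27·exp(0.036·90+0.049·23.0) = 1.711
  sum: 0.793 + 1.711 → r_corr = 2.504 μm/a
  mass loss = 2.504 μm/a × 8.96 g/cm³ = 22.43 g·m⁻²·a⁻¹
carbon steel: f(T) = -0.054·(T−10) [T>10 °C] = -0.7020
  SO₂ term: 1.77·17.1^0.52·exp(0.02·90-0.7020) = 23.23
  Sd branch = 0.102·Sd^0.62·e^(0.033·RH+0.04·T) = 27.94 μm/a
  sum: 23.23 + 27.94 → r_corr = 51.17 μm/a
  mass loss = 51.17 μm/a × 7.85 g/cm³ = 401.7 g·m⁻²·a⁻¹
Ordering by g·m⁻²·a⁻¹: carbon steel (402) > copper (22.4) > zinc (16.9)

["carbon steel", "copper", "zinc"]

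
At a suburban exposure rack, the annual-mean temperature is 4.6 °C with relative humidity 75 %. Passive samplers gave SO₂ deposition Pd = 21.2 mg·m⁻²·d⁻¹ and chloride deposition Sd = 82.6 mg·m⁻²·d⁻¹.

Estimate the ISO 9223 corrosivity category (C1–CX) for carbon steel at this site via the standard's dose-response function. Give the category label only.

carbon steel: f(T) = +0.150·(T−10) [T≤10 °C] = -0.8100
  Pd branch = 1.77·Pd^0.52·e^(0.02·RH+f) = 17.27 μm/a
  Cl⁻ term: 0.102·82.6^0.62·exp(0.033·75+0.04·4.6) = 22.49
  sum: 17.27 + 22.49 → r_corr = 39.76 μm/a
Category bounds: 25…50 μm/a bracket r_corr ⇒ C3

C3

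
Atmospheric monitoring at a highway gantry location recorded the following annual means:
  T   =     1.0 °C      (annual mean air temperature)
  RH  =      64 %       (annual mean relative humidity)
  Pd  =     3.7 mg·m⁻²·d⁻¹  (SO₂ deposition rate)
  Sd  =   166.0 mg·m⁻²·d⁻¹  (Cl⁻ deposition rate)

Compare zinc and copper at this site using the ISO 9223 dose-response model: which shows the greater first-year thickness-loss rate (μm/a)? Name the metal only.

zinc

zinc: temperature factor f = +0.038·(-9.0) = -0.3420
  sulphur-dioxide contribution → 0.3095 μm/a
  chloride contribution → 0.5858 μm/a
  ⇒ r_corr(zinc) = 0.8953 μm/a
copper: temperature factor f = +0.126·(-9.0) = -1.1340
  sulphur-dioxide contribution → 0.1046 μm/a
  chloride contribution → 0.4286 μm/a
  ⇒ r_corr(copper) = 0.5332 μm/a
Ordering by μm/a: zinc (0.895) > copper (0.533)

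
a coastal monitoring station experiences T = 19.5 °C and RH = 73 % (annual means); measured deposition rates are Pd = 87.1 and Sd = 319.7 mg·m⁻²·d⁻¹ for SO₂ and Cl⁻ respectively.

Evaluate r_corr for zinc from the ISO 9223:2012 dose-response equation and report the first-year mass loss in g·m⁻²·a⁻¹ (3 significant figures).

r_corr = 41.1 g·m⁻²·a⁻¹

zinc: f(T) = -0.071·(T−10) [T>10 °C] = -0.6745
  Pd branch = 0.0129·Pd^0.44·e^(0.046·RH+f) = 1.348 μm/a
  Sd branch = 0.0175·Sd^0.57·e^(0.008·RH+0.085·T) = 4.408 μm/a
  r_corr = 1.348 + 4.408 = 5.756 μm/a
Convert to mass loss: 5.756 μm/a × 7.14 g/cm³ = 41.09 g·m⁻²·a⁻¹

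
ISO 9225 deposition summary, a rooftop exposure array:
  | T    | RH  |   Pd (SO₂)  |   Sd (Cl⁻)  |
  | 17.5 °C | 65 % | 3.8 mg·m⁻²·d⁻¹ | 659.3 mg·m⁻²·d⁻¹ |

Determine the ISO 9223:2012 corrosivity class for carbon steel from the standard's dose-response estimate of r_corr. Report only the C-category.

C5

carbon steel: T>10 °C ⇒ hinge -0.054·(17.5−10) = -0.4050
  SO₂ term: 1.77·3.8^0.52·exp(0.02·65-0.4050) = 8.673
  Cl⁻ term: 0.102·659.3^0.62·exp(0.033·65+0.04·17.5) = 98.17
  sum: 8.673 + 98.17 → r_corr = 106.8 μm/a
Category bounds: 80…200 μm/a bracket r_corr ⇒ C5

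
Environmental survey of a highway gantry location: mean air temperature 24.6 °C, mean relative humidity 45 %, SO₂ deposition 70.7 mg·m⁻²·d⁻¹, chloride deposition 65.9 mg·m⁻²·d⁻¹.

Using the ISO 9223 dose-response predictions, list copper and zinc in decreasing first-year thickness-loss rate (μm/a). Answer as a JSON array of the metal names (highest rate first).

copper: temperature factor f = -0.080·(14.6) = -1.1680
  Pd branch = 0.0053·Pd^0.26·e^(0.059·RH+f) = 0.07094 μm/a
  Cl⁻ term: 0.01025·65.9^0.27·exp(0.036·45+0.049·24.6) = 0.5356
  r_corr = 0.07094 + 0.5356 = 0.6066 μm/a
zinc: f(T) = -0.071·(T−10) [T>10 °C] = -1.0366
  Pd branch = 0.0129·Pd^0.44·e^(0.046·RH+f) = 0.2361 μm/a
  Sd branch = 0.0175·Sd^0.57·e^(0.008·RH+0.085·T) = 2.209 μm/a
  r_corr = 0.2361 + 2.209 = 2.445 μm/a
Ordering by μm/a: zinc (2.45) > copper (0.607)

["zinc", "copper"]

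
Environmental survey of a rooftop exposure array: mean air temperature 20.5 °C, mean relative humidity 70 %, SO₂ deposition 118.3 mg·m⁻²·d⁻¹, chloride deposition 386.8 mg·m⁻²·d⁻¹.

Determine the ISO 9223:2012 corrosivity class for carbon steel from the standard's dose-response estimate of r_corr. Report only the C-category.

carbon steel: f(T) = -0.054·(T−10) [T>10 °C] = -0.5670
  Pd branch = 1.77·Pd^0.52·e^(0.02·RH+f) = 48.72 μm/a
  Cl⁻ term: 0.102·386.8^0.62·exp(0.033·70+0.04·20.5) = 93.8
  r_corr = 48.72 + 93.8 = 142.5 μm/a
ISO 9223 Table 2 (carbon steel): 80 < 143 ≤ 200 μm/a ⇒ C5

C5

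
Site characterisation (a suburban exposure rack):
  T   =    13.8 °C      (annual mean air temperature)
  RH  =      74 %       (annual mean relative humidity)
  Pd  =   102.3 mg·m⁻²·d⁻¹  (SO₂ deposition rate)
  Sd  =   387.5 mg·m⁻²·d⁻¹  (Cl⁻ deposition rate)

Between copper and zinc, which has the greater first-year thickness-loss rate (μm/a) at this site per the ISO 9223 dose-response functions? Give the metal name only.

copper: f(T) = -0.080·(T−10) [T>10 °C] = -0.3040
  Pd branch = 0.0053·Pd^0.26·e^(0.059·RH+f) = 1.026 μm/a
  Cl⁻ term: 0.01025·387.5^0.27·exp(0.036·74+0.049·13.8) = 1.446
  r_corr = 1.026 + 1.446 = 2.472 μm/a
zinc: f(T) = -0.071·(T−10) [T>10 °C] = -0.2698
  Pd branch = 0.0129·Pd^0.44·e^(0.046·RH+f) = 2.27 μm/a
  Cl⁻ term: 0.0175·387.5^0.57·exp(0.008·74+0.085·13.8) = 3.054
  r_corr = 2.27 + 3.054 = 5.324 μm/a
Ordering by μm/a: zinc (5.32) > copper (2.47)

zinc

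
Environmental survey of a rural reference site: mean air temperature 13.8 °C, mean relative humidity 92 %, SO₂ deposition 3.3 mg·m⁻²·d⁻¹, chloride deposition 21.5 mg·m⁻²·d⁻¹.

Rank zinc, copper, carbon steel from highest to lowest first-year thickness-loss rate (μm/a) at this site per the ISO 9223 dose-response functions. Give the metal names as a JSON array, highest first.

["carbon steel", "copper", "zinc"]

zinc: temperature factor f = -0.071·(3.8) = -0.2698
  SO₂ term: 0.0129·3.3^0.44·exp(0.046·92-0.2698) = 1.147
  Cl⁻ term: 0.0175·21.5^0.57·exp(0.008·92+0.085·13.8) = 0.6786
  r_corr = 1.147 + 0.6786 = 1.825 μm/a
copper: T>10 °C ⇒ hinge -0.080·(13.8−10) = -0.3040
  Pd branch = 0.0053·Pd^0.26·e^(0.059·RH+f) = 1.215 μm/a
  Sd branch = 0.01025·Sd^0.27·e^(0.036·RH+0.049·T) = 1.266 μm/a
  sum: 1.215 + 1.266 → r_corr = 2.481 μm/a
carbon steel: T>10 °C ⇒ hinge -0.054·(13.8−10) = -0.2052
  SO₂ term: 1.77·3.3^0.52·exp(0.02·92-0.2052) = 16.89
  Cl⁻ term: 0.102·21.5^0.62·exp(0.033·92+0.04·13.8) = 24.72
  sum: 16.89 + 24.72 → r_corr = 41.6 μm/a
Ordering by μm/a: carbon steel (41.6) > copper (2.48) > zinc (1.83)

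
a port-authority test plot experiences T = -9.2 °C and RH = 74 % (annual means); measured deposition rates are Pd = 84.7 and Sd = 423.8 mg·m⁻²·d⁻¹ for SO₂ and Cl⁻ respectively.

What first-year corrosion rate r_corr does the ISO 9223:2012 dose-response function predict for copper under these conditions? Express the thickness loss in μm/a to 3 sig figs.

copper: f(T) = +0.126·(T−10) [T≤10 °C] = -2.4192
  sulphur-dioxide contribution → 0.1178 μm/a
  chloride contribution → 0.48 μm/a
  ⇒ r_corr(copper) = 0.5978 μm/a

r_corr = 0.598 μm/a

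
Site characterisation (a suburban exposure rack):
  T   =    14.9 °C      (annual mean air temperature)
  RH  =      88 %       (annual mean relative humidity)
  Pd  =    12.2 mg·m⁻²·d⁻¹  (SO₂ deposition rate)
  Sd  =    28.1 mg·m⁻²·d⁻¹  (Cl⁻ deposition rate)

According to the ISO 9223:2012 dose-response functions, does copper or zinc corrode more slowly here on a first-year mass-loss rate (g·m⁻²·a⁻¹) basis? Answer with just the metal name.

copper: f(T) = -0.080·(T−10) [T>10 °C] = -0.3920
  Pd branch = 0.0053·Pd^0.26·e^(0.059·RH+f) = 1.234 μm/a
  Cl⁻ term: 0.01025·28.1^0.27·exp(0.036·88+0.049·14.9) = 1.244
  r_corr = 1.234 + 1.244 = 2.478 μm/a
  mass loss = 2.478 μm/a × 8.96 g/cm³ = 22.2 g·m⁻²·a⁻¹
zinc: f(T) = -0.071·(T−10) [T>10 °C] = -0.3479
  Pd branch = 0.0129·Pd^0.44·e^(0.046·RH+f) = 1.569 μm/a
  Sd branch = 0.0175·Sd^0.57·e^(0.008·RH+0.085·T) = 0.8406 μm/a
  sum: 1.569 + 0.8406 → r_corr = 2.409 μm/a
  mass loss = 2.409 μm/a × 7.14 g/cm³ = 17.2 g·m⁻²·a⁻¹
Ordering by g·m⁻²·a⁻¹: copper (22.2) > zinc (17.2)

zinc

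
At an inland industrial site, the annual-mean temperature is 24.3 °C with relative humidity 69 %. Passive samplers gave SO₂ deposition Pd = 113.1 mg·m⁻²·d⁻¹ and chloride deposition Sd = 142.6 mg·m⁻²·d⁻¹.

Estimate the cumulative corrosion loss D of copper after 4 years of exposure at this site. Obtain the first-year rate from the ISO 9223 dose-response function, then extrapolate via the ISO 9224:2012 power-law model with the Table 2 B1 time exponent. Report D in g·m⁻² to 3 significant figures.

D(4) = 42.5 g·m⁻²

copper: f(T) = -0.080·(T−10) [T>10 °C] = -1.1440
  Pd branch = 0.0053·Pd^0.26·e^(0.059·RH+f) = 0.3383 μm/a
  Sd branch = 0.01025·Sd^0.27·e^(0.036·RH+0.049·T) = 1.543 μm/a
  r_corr = 0.3383 + 1.543 = 1.881 μm/a
Power-law: D(4) = r_corr · 4^0.667
  D(4) = 1.881 × 4^0.667 = 1.881 × 2.521 = 4.742 μm
  Mass loss = 4.742 μm × 8.96 g/cm³ = 42.49 g·m⁻²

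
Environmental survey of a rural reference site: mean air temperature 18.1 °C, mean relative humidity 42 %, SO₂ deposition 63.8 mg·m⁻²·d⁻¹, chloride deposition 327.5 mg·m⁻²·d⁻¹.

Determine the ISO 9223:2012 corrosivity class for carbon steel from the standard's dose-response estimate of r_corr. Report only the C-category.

carbon steel: T>10 °C ⇒ hinge -0.054·(18.1−10) = -0.4374
  sulphur-dioxide contribution → 22.98 μm/a
  chloride contribution → 30.51 μm/a
  ⇒ r_corr(carbon steel) = 53.49 μm/a
53.5 μm/a falls in (50, 80] for carbon steel → category C4

C4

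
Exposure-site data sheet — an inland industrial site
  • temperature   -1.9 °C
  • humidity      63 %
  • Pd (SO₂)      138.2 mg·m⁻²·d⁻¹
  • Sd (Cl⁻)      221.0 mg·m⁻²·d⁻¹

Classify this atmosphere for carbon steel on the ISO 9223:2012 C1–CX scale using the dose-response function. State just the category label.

carbon steel: f(T) = +0.150·(T−10) [T≤10 °C] = -1.7850
  SO₂ term: 1.77·138.2^0.52·exp(0.02·63-1.7850) = 13.58
  Cl⁻ term: 0.102·221.0^0.62·exp(0.033·63+0.04·-1.9) = 21.48
  sum: 13.58 + 21.48 → r_corr = 35.06 μm/a
ISO 9223 Table 2 (carbon steel): 25 < 35.1 ≤ 50 μm/a ⇒ C3

C3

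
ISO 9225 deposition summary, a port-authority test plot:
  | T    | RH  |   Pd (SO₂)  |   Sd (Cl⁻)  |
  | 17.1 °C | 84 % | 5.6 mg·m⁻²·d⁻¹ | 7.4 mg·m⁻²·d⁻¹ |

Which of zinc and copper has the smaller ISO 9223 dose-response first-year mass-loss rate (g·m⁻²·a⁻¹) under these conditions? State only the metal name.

zinc: temperature factor f = -0.071·(7.1) = -0.5041
  sulphur-dioxide contribution → 0.7925 μm/a
  chloride contribution → 0.4588 μm/a
  ⇒ r_corr(zinc) = 1.251 μm/a
  mass loss = 1.251 μm/a × 7.14 g/cm³ = 8.934 g·m⁻²·a⁻¹
copper: temperature factor f = -0.080·(7.1) = -0.5680
  sulphur-dioxide contribution → 0.6676 μm/a
  chloride contribution → 0.8368 μm/a
  total first-year rate 1.504 μm/a
  mass loss = 1.504 μm/a × 8.96 g/cm³ = 13.48 g·m⁻²·a⁻¹
Ordering by g·m⁻²·a⁻¹: copper (13.5) > zinc (8.93)

zinc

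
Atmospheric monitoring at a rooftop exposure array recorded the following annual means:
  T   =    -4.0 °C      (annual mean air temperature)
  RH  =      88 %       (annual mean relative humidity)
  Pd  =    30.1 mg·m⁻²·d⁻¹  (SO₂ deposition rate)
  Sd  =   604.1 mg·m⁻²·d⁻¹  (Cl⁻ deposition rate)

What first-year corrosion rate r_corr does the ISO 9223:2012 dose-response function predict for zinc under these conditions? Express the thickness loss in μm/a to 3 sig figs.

zinc: f(T) = +0.038·(T−10) [T≤10 °C] = -0.5320
  sulphur-dioxide contribution → 1.942 μm/a
  chloride contribution → 0.9691 μm/a
  ⇒ r_corr(zinc) = 2.911 μm/a

r_corr = 2.91 μm/a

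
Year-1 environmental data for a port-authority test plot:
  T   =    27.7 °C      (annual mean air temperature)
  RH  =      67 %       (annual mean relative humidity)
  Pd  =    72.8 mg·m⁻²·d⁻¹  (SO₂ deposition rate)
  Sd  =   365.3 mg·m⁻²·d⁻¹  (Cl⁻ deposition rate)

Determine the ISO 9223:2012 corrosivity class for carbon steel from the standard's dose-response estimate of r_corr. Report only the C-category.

carbon steel: temperature factor f = -0.054·(17.7) = -0.9558
  sulphur-dioxide contribution → 24.16 μm/a
  chloride contribution → 109.4 μm/a
  ⇒ r_corr(carbon steel) = 133.5 μm/a
Category bounds: 80…200 μm/a bracket r_corr ⇒ C5

C5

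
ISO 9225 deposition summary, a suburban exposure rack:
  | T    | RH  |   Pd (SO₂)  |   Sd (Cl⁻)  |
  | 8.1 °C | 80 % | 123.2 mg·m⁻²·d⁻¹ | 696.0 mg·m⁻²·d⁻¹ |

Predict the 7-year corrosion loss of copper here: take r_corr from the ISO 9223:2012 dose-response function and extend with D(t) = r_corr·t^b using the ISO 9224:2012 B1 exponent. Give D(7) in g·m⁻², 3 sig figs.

D(7) = 106 g·m⁻²

copper: f(T) = +0.126·(T−10) [T≤10 °C] = -0.2394
  SO₂ term: 0.0053·123.2^0.26·exp(0.059·80-0.2394) = 1.636
  Sd branch = 0.01025·Sd^0.27·e^(0.036·RH+0.049·T) = 1.59 μm/a
  r_corr = 1.636 + 1.59 = 3.226 μm/a
ISO 9224: D(t) = r_corr · t^b with b = 0.667 (copper, B1)
  D(7) = 3.226 × 7^0.667 = 3.226 × 3.662 = 11.81 μm
  Mass loss = 11.81 μm × 8.96 g/cm³ = 105.8 g·m⁻²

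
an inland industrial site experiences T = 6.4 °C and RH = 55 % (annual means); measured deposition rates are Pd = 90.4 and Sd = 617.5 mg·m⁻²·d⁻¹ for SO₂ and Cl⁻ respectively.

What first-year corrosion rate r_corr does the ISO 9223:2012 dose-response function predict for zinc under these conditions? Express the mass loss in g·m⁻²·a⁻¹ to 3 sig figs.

r_corr = 20.3 g·m⁻²·a⁻¹

zinc: temperature factor f = +0.038·(-3.6) = -0.1368
  Pd branch = 0.0129·Pd^0.44·e^(0.046·RH+f) = 1.025 μm/a
  Sd branch = 0.0175·Sd^0.57·e^(0.008·RH+0.085·T) = 1.824 μm/a
  sum: 1.025 + 1.824 → r_corr = 2.849 μm/a
Convert to mass loss: 2.849 μm/a × 7.14 g/cm³ = 20.34 g·m⁻²·a⁻¹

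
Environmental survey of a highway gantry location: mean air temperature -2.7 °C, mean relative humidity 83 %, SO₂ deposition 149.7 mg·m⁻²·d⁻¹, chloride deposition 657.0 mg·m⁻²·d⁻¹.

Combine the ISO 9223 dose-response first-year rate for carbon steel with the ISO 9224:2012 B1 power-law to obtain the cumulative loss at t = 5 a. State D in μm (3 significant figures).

D(5) = 227 μm

carbon steel: f(T) = +0.150·(T−10) [T≤10 °C] = -1.9050
  sulphur-dioxide contribution → 18.74 μm/a
  chloride contribution → 79.09 μm/a
  total first-year rate 97.83 μm/a
ISO 9224: D(t) = r_corr · t^b with b = 0.523 (carbon steel, B1)
  D(5) = 97.83 × 5^0.523 = 97.83 × 2.32 = 227 μm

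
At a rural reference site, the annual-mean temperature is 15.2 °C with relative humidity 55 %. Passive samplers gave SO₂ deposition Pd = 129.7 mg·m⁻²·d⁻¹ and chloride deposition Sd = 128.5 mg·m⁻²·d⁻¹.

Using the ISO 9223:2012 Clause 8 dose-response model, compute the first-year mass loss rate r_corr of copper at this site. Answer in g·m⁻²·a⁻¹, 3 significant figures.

r_corr = 8.05 g·m⁻²·a⁻¹

copper: temperature factor f = -0.080·(5.2) = -0.4160
  SO₂ term: 0.0053·129.7^0.26·exp(0.059·55-0.4160) = 0.3179
  Cl⁻ term: 0.01025·128.5^0.27·exp(0.036·55+0.049·15.2) = 0.5801
  r_corr = 0.3179 + 0.5801 = 0.898 μm/a
Convert to mass loss: 0.898 μm/a × 8.96 g/cm³ = 8.046 g·m⁻²·a⁻¹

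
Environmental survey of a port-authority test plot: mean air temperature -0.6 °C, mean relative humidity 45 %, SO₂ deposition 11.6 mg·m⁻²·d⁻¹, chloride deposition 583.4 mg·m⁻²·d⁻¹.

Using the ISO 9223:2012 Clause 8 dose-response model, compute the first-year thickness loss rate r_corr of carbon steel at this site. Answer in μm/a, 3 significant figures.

r_corr = 26.0 μm/a

carbon steel: f(T) = +0.150·(T−10) [T≤10 °C] = -1.5900
  Pd branch = 1.77·Pd^0.52·e^(0.02·RH+f) = 3.176 μm/a
  Sd branch = 0.102·Sd^0.62·e^(0.033·RH+0.04·T) = 22.8 μm/a
  r_corr = 3.176 + 22.8 = 25.98 μm/a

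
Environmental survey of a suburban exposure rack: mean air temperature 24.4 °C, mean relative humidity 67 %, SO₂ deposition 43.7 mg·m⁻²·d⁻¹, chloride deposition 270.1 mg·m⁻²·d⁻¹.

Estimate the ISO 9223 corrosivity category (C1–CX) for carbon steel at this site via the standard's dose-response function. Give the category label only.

C5

carbon steel: T>10 °C ⇒ hinge -0.054·(24.4−10) = -0.7776
  Pd branch = 1.77·Pd^0.52·e^(0.02·RH+f) = 22.14 μm/a
  Cl⁻ term: 0.102·270.1^0.62·exp(0.033·67+0.04·24.4) = 79.48
  r_corr = 22.14 + 79.48 = 101.6 μm/a
Category bounds: 80…200 μm/a bracket r_corr ⇒ C5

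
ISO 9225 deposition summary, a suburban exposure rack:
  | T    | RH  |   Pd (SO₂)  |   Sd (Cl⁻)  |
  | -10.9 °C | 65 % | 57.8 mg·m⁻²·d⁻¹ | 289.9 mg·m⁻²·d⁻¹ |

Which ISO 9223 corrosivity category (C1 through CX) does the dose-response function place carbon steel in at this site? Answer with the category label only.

C2

carbon steel: T≤10 °C ⇒ hinge +0.150·(-10.9−10) = -3.1350
  Pd branch = 1.77·Pd^0.52·e^(0.02·RH+f) = 2.329 μm/a
  Sd branch = 0.102·Sd^0.62·e^(0.033·RH+0.04·T) = 18.94 μm/a
  sum: 2.329 + 18.94 → r_corr = 21.27 μm/a
21.3 μm/a falls in (1.3, 25] for carbon steel → category C2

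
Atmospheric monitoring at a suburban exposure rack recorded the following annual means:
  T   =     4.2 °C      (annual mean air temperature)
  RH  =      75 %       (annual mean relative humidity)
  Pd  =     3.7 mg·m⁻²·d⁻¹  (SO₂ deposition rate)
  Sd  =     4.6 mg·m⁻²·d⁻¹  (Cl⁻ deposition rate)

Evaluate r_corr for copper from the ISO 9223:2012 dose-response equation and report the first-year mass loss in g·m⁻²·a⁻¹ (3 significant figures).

r_corr = 5.22 g·m⁻²·a⁻¹

copper: T≤10 °C ⇒ hinge +0.126·(4.2−10) = -0.7308
  sulphur-dioxide contribution → 0.2995 μm/a
  chloride contribution → 0.2829 μm/a
  total first-year rate 0.5824 μm/a
Convert to mass loss: 0.5824 μm/a × 8.96 g/cm³ = 5.218 g·m⁻²·a⁻¹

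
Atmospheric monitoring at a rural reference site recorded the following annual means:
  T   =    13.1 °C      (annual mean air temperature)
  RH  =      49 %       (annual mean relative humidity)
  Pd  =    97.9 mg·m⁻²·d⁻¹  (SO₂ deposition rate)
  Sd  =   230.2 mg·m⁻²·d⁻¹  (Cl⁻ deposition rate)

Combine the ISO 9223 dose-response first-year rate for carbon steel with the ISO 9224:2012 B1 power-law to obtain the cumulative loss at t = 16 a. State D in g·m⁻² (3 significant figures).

D(16) = 2.29e+03 g·m⁻²

carbon steel: T>10 °C ⇒ hinge -0.054·(13.1−10) = -0.1674
  SO₂ term: 1.77·97.9^0.52·exp(0.02·49-0.1674) = 43.26
  Cl⁻ term: 0.102·230.2^0.62·exp(0.033·49+0.04·13.1) = 25.29
  sum: 43.26 + 25.29 → r_corr = 68.55 μm/a
ISO 9224: D(t) = r_corr · t^b with b = 0.523 (carbon steel, B1)
  D(16) = 68.55 × 16^0.523 = 68.55 × 4.263 = 292.3 μm
  Mass loss = 292.3 μm × 7.85 g/cm³ = 2294 g·m⁻²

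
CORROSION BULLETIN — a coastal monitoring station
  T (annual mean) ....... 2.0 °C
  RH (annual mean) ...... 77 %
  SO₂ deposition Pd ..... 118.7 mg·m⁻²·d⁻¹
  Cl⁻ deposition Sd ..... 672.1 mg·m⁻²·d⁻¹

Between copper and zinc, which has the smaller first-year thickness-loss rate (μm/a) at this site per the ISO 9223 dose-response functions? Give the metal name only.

copper

copper: f(T) = +0.126·(T−10) [T≤10 °C] = -1.0080
  SO₂ term: 0.0053·118.7^0.26·exp(0.059·77-1.0080) = 0.6293
  Sd branch = 0.01025·Sd^0.27·e^(0.036·RH+0.049·T) = 1.048 μm/a
  sum: 0.6293 + 1.048 → r_corr = 1.678 μm/a
zinc: T≤10 °C ⇒ hinge +0.038·(2.0−10) = -0.3040
  SO₂ term: 0.0129·118.7^0.44·exp(0.046·77-0.3040) = 2.689
  Sd branch = 0.0175·Sd^0.57·e^(0.008·RH+0.085·T) = 1.57 μm/a
  sum: 2.689 + 1.57 → r_corr = 4.259 μm/a
Ordering by μm/a: zinc (4.26) > copper (1.68)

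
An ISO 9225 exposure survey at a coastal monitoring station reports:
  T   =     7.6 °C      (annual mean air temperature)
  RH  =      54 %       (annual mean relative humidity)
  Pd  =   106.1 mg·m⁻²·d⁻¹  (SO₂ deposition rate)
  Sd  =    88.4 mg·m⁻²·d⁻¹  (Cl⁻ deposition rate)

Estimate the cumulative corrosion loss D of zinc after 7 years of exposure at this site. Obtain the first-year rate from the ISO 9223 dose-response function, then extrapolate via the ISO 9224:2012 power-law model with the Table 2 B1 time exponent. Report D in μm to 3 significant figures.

zinc: temperature factor f = +0.038·(-2.4) = -0.0912
  Pd branch = 0.0129·Pd^0.44·e^(0.046·RH+f) = 1.099 μm/a
  Cl⁻ term: 0.0175·88.4^0.57·exp(0.008·54+0.085·7.6) = 0.6617
  r_corr = 1.099 + 0.6617 = 1.761 μm/a
Power-law: D(7) = r_corr · 7^0.813
  D(7) = 1.761 × 7^0.813 = 1.761 × 4.865 = 8.567 μm

D(7) = 8.57 μm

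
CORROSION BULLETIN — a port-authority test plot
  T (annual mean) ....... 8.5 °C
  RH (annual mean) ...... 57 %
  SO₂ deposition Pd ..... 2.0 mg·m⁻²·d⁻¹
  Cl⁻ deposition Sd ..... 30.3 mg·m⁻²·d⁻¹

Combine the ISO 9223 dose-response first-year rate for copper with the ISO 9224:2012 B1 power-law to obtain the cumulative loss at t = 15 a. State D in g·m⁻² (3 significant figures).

copper: f(T) = +0.126·(T−10) [T≤10 °C] = -0.1890
  sulphur-dioxide contribution → 0.1517 μm/a
  chloride contribution → 0.3039 μm/a
  total first-year rate 0.4556 μm/a
Power-law: D(15) = r_corr · 15^0.667
  D(15) = 0.4556 × 15^0.667 = 0.4556 × 6.088 = 2.774 μm
  Mass loss = 2.774 μm × 8.96 g/cm³ = 24.85 g·m⁻²

D(15) = 24.9 g·m⁻²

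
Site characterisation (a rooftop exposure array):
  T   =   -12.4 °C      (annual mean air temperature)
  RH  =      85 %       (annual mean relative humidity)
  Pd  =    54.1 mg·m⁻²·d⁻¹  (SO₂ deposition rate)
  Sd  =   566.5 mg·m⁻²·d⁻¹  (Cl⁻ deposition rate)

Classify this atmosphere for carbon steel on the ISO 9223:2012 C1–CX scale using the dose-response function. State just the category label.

C4

carbon steel: temperature factor f = +0.150·(-22.4) = -3.3600
  Pd branch = 1.77·Pd^0.52·e^(0.02·RH+f) = 2.681 μm/a
  Sd branch = 0.102·Sd^0.62·e^(0.033·RH+0.04·T) = 52.28 μm/a
  sum: 2.681 + 52.28 → r_corr = 54.97 μm/a
Category bounds: 50…80 μm/a bracket r_corr ⇒ C4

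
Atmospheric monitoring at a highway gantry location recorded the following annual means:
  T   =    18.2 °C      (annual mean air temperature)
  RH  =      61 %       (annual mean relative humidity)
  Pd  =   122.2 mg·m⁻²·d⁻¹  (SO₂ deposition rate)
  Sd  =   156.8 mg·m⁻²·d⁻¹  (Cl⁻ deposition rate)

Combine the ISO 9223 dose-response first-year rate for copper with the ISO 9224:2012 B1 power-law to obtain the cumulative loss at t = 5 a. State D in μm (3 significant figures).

D(5) = 3.60 μm

copper: f(T) = -0.080·(T−10) [T>10 °C] = -0.6560
  sulphur-dioxide contribution → 0.3508 μm/a
  chloride contribution → 0.88 μm/a
  ⇒ r_corr(copper) = 1.231 μm/a
Long-term exponent b (ISO 9224 Table 2, B1) = 0.667
  D(5) = 1.231 × 5^0.667 = 1.231 × 2.926 = 3.601 μm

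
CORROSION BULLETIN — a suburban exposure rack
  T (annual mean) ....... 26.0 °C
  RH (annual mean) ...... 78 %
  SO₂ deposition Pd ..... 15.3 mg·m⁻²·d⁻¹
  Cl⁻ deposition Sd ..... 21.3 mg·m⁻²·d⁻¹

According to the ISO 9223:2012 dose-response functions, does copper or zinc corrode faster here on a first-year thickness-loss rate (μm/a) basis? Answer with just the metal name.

zinc

copper: f(T) = -0.080·(T−10) [T>10 °C] = -1.2800
  sulphur-dioxide contribution → 0.2986 μm/a
  chloride contribution → 1.387 μm/a
  ⇒ r_corr(copper) = 1.686 μm/a
zinc: temperature factor f = -0.071·(16.0) = -1.1360
  sulphur-dioxide contribution → 0.4974 μm/a
  chloride contribution → 1.702 μm/a
  total first-year rate 2.2 μm/a
Ordering by μm/a: zinc (2.2) > copper (1.69)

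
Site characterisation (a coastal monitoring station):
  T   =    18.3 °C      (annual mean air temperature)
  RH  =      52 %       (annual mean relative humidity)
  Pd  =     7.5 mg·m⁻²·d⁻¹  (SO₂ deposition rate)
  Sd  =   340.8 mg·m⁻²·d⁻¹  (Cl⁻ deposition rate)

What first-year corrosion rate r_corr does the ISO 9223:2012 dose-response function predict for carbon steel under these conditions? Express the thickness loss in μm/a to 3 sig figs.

carbon steel: T>10 °C ⇒ hinge -0.054·(18.3−10) = -0.4482
  SO₂ term: 1.77·7.5^0.52·exp(0.02·52-0.4482) = 9.121
  Sd branch = 0.102·Sd^0.62·e^(0.033·RH+0.04·T) = 43.84 μm/a
  sum: 9.121 + 43.84 → r_corr = 52.96 μm/a

r_corr = 53.0 μm/a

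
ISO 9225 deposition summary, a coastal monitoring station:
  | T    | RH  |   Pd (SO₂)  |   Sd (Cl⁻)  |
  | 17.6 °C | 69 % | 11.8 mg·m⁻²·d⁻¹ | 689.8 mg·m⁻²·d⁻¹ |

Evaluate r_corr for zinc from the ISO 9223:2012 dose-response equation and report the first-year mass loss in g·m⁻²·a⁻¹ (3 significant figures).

zinc: temperature factor f = -0.071·(7.6) = -0.5396
  sulphur-dioxide contribution → 0.5325 μm/a
  chloride contribution → 5.63 μm/a
  total first-year rate 6.163 μm/a
Convert to mass loss: 6.163 μm/a × 7.14 g/cm³ = 44 g·m⁻²·a⁻¹

r_corr = 44.0 g·m⁻²·a⁻¹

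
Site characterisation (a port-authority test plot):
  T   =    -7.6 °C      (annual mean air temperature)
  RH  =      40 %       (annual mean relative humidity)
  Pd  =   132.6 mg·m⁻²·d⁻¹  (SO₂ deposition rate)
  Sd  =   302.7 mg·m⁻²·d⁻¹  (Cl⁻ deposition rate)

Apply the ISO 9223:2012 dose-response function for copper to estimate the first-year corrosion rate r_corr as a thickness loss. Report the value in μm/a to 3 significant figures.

copper: f(T) = +0.126·(T−10) [T≤10 °C] = -2.2176
  Pd branch = 0.0053·Pd^0.26·e^(0.059·RH+f) = 0.02178 μm/a
  Cl⁻ term: 0.01025·302.7^0.27·exp(0.036·40+0.049·-7.6) = 0.1394
  sum: 0.02178 + 0.1394 → r_corr = 0.1612 μm/a

r_corr = 0.161 μm/a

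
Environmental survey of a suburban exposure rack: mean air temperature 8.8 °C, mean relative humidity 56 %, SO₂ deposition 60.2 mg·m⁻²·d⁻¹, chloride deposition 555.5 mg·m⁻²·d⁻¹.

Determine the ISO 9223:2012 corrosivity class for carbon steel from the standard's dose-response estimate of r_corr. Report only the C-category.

C5

carbon steel: temperature factor f = +0.150·(-1.2) = -0.1800
  sulphur-dioxide contribution → 38.16 μm/a
  chloride contribution → 46.32 μm/a
  ⇒ r_corr(carbon steel) = 84.48 μm/a
ISO 9223 Table 2 (carbon steel): 80 < 84.5 ≤ 200 μm/a ⇒ C5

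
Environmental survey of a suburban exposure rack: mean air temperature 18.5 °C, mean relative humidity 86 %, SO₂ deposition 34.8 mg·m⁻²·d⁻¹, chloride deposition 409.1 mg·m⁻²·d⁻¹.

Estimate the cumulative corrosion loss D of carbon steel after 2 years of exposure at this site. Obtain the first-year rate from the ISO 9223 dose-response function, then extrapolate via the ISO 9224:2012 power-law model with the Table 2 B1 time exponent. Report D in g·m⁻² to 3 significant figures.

D(2) = 2.16e+03 g·m⁻²

carbon steel: f(T) = -0.054·(T−10) [T>10 °C] = -0.4590
  Pd branch = 1.77·Pd^0.52·e^(0.02·RH+f) = 39.56 μm/a
  Sd branch = 0.102·Sd^0.62·e^(0.033·RH+0.04·T) = 152 μm/a
  r_corr = 39.56 + 152 = 191.6 μm/a
Power-law: D(2) = r_corr · 2^0.523
  D(2) = 191.6 × 2^0.523 = 191.6 × 1.437 = 275.3 μm
  Mass loss = 275.3 μm × 7.85 g/cm³ = 2161 g·m⁻²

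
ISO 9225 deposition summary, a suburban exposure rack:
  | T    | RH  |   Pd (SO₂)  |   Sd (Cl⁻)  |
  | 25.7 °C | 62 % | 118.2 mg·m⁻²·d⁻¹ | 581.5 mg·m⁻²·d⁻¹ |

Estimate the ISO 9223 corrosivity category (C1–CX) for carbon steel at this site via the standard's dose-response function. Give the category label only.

carbon steel: temperature factor f = -0.054·(15.7) = -0.8478
  SO₂ term: 1.77·118.2^0.52·exp(0.02·62-0.8478) = 31.34
  Cl⁻ term: 0.102·581.5^0.62·exp(0.033·62+0.04·25.7) = 114.2
  r_corr = 31.34 + 114.2 = 145.5 μm/a
Category bounds: 80…200 μm/a bracket r_corr ⇒ C5

C5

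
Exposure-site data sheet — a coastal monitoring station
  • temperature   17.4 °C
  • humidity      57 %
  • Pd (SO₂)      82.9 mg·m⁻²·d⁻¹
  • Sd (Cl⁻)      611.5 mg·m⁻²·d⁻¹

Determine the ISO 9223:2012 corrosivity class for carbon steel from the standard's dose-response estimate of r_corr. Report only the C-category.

carbon steel: temperature factor f = -0.054·(7.4) = -0.3996
  sulphur-dioxide contribution → 36.91 μm/a
  chloride contribution → 71.67 μm/a
  total first-year rate 108.6 μm/a
ISO 9223 Table 2 (carbon steel): 80 < 109 ≤ 200 μm/a ⇒ C5

C5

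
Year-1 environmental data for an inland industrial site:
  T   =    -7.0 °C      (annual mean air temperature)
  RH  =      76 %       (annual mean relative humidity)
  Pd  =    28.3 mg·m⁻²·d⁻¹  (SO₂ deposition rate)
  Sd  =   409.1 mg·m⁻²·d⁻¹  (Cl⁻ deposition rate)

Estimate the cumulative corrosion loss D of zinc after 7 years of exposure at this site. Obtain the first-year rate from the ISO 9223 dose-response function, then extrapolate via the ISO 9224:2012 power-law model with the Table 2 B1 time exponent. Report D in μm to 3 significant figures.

D(7) = 7.38 μm

zinc: f(T) = +0.038·(T−10) [T≤10 °C] = -0.6460
  sulphur-dioxide contribution → 0.9708 μm/a
  chloride contribution → 0.5463 μm/a
  total first-year rate 1.517 μm/a
Power-law: D(7) = r_corr · 7^0.813
  D(7) = 1.517 × 7^0.813 = 1.517 × 4.865 = 7.38 μm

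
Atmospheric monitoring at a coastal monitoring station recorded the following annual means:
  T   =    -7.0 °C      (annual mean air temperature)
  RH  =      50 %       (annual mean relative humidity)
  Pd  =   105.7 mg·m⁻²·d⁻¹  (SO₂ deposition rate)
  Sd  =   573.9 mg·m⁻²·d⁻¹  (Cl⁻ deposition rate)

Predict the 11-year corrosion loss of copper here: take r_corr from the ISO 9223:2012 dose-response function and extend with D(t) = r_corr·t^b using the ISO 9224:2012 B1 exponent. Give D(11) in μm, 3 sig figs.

copper: f(T) = +0.126·(T−10) [T≤10 °C] = -2.1420
  sulphur-dioxide contribution → 0.03994 μm/a
  chloride contribution → 0.2446 μm/a
  total first-year rate 0.2845 μm/a
Long-term exponent b (ISO 9224 Table 2, B1) = 0.667
  D(11) = 0.2845 × 11^0.667 = 0.2845 × 4.95 = 1.408 μm

D(11) = 1.41 μm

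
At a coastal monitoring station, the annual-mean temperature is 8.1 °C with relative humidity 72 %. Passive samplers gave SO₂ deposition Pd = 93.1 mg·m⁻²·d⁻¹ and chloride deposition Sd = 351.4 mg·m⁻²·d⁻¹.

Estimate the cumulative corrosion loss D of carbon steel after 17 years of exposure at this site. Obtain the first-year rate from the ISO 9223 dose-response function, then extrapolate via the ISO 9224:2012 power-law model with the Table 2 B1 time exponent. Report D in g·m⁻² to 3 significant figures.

D(17) = 4.04e+03 g·m⁻²

carbon steel: T≤10 °C ⇒ hinge +0.150·(8.1−10) = -0.2850
  sulphur-dioxide contribution → 59.35 μm/a
  chloride contribution → 57.49 μm/a
  ⇒ r_corr(carbon steel) = 116.8 μm/a
Power-law: D(17) = r_corr · 17^0.523
  D(17) = 116.8 × 17^0.523 = 116.8 × 4.401 = 514.2 μm
  Mass loss = 514.2 μm × 7.85 g/cm³ = 4036 g·m⁻²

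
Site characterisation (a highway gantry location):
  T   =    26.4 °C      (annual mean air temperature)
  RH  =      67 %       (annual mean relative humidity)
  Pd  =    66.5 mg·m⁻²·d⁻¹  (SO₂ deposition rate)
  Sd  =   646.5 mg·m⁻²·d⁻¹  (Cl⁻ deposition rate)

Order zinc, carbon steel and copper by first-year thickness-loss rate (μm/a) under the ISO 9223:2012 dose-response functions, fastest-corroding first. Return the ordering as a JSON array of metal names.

zinc: temperature factor f = -0.071·(16.4) = -1.1644
  sulphur-dioxide contribution → 0.5565 μm/a
  chloride contribution → 11.28 μm/a
  total first-year rate 11.84 μm/a
carbon steel: temperature factor f = -0.054·(16.4) = -0.8856
  sulphur-dioxide contribution → 24.73 μm/a
  chloride contribution → 147.9 μm/a
  ⇒ r_corr(carbon steel) = 172.6 μm/a
copper: T>10 °C ⇒ hinge -0.080·(26.4−10) = -1.3120
  sulphur-dioxide contribution → 0.2214 μm/a
  chloride contribution → 2.393 μm/a
  total first-year rate 2.614 μm/a
Ordering by μm/a: carbon steel (173) > zinc (11.8) > copper (2.61)

["carbon steel", "zinc", "copper"]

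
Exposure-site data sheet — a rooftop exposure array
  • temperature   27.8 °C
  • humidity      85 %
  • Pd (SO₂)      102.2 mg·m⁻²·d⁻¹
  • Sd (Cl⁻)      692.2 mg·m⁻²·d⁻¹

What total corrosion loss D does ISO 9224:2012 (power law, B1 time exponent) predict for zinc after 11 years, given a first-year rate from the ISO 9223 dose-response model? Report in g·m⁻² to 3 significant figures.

zinc: T>10 °C ⇒ hinge -0.071·(27.8−10) = -1.2638
  SO₂ term: 0.0129·102.2^0.44·exp(0.046·85-1.2638) = 1.393
  Sd branch = 0.0175·Sd^0.57·e^(0.008·RH+0.085·T) = 15.26 μm/a
  r_corr = 1.393 + 15.26 = 16.65 μm/a
ISO 9224: D(t) = r_corr · t^b with b = 0.813 (zinc, B1)
  D(11) = 16.65 × 11^0.813 = 16.65 × 7.025 = 117 μm
  Mass loss = 117 μm × 7.14 g/cm³ = 835.3 g·m⁻²

D(11) = 835 g·m⁻²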